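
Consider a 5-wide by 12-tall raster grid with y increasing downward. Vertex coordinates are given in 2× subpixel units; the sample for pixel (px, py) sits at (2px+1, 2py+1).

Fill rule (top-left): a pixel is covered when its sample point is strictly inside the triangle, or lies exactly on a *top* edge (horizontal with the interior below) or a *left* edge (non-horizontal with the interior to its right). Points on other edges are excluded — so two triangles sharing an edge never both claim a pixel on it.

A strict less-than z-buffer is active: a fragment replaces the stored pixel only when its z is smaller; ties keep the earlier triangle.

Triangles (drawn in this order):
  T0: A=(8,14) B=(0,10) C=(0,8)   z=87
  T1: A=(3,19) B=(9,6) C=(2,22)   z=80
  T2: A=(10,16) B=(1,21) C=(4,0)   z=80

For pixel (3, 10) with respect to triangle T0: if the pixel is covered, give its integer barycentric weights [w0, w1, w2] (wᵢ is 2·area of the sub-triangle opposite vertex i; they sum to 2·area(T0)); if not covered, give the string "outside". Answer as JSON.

T0:
  2·area = 16
  edge (8, 14)→(0, 10): d=(-8,-4) top-left  bias=+0
  edge (0, 10)→(0, 8): d=(0,-2) top-left  bias=+0
  edge (0, 8)→(8, 14): d=(8,6) right/bottom  bias=-1
    (0,4)@(1, 9): e=[12,2,2] → X
    (1,4)@(3, 9): e=[20,6,-10] → .
    (0,5)@(1, 11): e=[-4,2,18] → .
    (1,5)@(3, 11): e=[4,6,6] → X
    (2,5)@(5, 11): e=[12,10,-6] → .
    (1,6)@(3, 13): e=[-12,6,22] → .
  covered (2 px):
    . . . . .
    . . . . .
    . . . . .
    . . . . .
    X . . . .
    . X . . .
    . . . . .
    . . . . .
    . . . . .
    . . . . .
    . . . . .
    . . . . .
T1:
  2·area = 5
  edge (3, 19)→(9, 6): d=(6,-13) top-left  bias=+0
  edge (9, 6)→(2, 22): d=(-7,16) right/bottom  bias=-1
  edge (2, 22)→(3, 19): d=(1,-3) top-left  bias=+0
    (4,0)@(9, 1): e=[-30,35,0] → .  [on edge]
    (3,3)@(7, 7): e=[-20,25,0] → .  [on edge]
    (2,6)@(5, 13): e=[-10,15,0] → .  [on edge]
    (2,7)@(5, 15): e=[2,1,2] → X
    (3,7)@(7, 15): e=[28,-31,8] → .
    (2,8)@(5, 17): e=[14,-13,4] → .
    (1,9)@(3, 19): e=[0,5,0] → X  [on edge]
    (2,9)@(5, 19): e=[26,-27,6] → .
    (1,10)@(3, 21): e=[12,-9,2] → .
  covered (2 px):
    . . . . .
    . . . . .
    . . . . .
    . . . . .
    . . . . .
    . . . . .
    . . . . .
    . . X . .
    . . . . .
    . X . . .
    . . . . .
    . . . . .
T2:
  2·area = 174
  edge (10, 16)→(1, 21): d=(-9,5) right/bottom  bias=-1
  edge (1, 21)→(4, 0): d=(3,-21) top-left  bias=+0
  edge (4, 0)→(10, 16): d=(6,16) right/bottom  bias=-1
    (2,1)@(5, 3): e=[142,30,2] → X
    (3,1)@(7, 3): e=[132,72,-30] → .
    (2,2)@(5, 5): e=[124,36,14] → X
    (3,2)@(7, 5): e=[114,78,-18] → .
    (1,3)@(3, 7): e=[116,0,58] → X  [on edge]
    (3,3)@(7, 7): e=[96,84,-6] → .
    (1,4)@(3, 9): e=[98,6,70] → X
    (3,4)@(7, 9): e=[78,90,6] → X
    (4,4)@(9, 9): e=[68,132,-26] → .
    (1,5)@(3, 11): e=[80,12,82] → X
    (4,5)@(9, 11): e=[50,138,-14] → .
    (1,6)@(3, 13): e=[62,18,94] → X
    (0,10)@(1, 21): e=[0,0,174] → .  [on edge]
  covered (21 px):
    . . . . .
    . . X . .
    . . X . .
    . X X . .
    . X X X .
    . X X X .
    . X X X .
    . X X X X
    . X X X .
    . X . . .
    . . . . .
    . . . . .

Answer: "outside"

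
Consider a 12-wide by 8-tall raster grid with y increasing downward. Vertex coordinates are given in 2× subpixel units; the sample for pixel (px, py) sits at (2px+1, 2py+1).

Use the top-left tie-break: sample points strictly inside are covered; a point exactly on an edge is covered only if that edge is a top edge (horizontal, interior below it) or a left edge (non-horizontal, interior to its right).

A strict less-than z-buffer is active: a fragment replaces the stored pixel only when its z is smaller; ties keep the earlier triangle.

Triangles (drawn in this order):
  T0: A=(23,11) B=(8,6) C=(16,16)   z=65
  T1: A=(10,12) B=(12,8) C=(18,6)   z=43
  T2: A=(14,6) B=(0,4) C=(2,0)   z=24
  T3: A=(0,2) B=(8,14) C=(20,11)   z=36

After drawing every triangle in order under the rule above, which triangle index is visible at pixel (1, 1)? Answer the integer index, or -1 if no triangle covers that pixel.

T0:
  2·area = 110  (B↔C swapped to make it positive)
  edge (23, 11)→(16, 16): d=(-7,5) right/bottom  bias=-1
  edge (16, 16)→(8, 6): d=(-8,-10) top-left  bias=+0
  edge (8, 6)→(23, 11): d=(15,5) right/bottom  bias=-1
    (2,2)@(5, 5): e=[132,-22,0] → ·  [on edge]
    (4,3)@(9, 7): e=[98,2,10] → #
    (5,3)@(11, 7): e=[88,22,0] → ·  [on edge]
    (4,4)@(9, 9): e=[84,-14,40] → ·
    (5,4)@(11, 9): e=[74,6,30] → #
    (6,4)@(13, 9): e=[64,26,20] → #
    (7,4)@(15, 9): e=[54,46,10] → #
    (8,4)@(17, 9): e=[44,66,0] → ·  [on edge]
    (5,5)@(11, 11): e=[60,-10,60] → ·
    (6,5)@(13, 11): e=[50,10,50] → #
    (8,5)@(17, 11): e=[30,50,30] → #
    (9,5)@(19, 11): e=[20,70,20] → #
    (11,5)@(23, 11): e=[0,110,0] → ·  [on edge]
  covered (13 px):
    · · · · · · · · · · · ·
    · · · · · · · · · · · ·
    · · · · · · · · · · · ·
    · · · · # · · · · · · ·
    · · · · · # # # · · · ·
    · · · · · · # # # # # ·
    · · · · · · · # # # · ·
    · · · · · · · · # · · ·
T1:
  2·area = 20
  edge (10, 12)→(12, 8): d=(2,-4) top-left  bias=+0
  edge (12, 8)→(18, 6): d=(6,-2) top-left  bias=+0
  edge (18, 6)→(10, 12): d=(-8,6) right/bottom  bias=-1
    (10,2)@(21, 5): e=[30,0,-10] → ·  [on edge]
    (7,3)@(15, 7): e=[10,0,10] → #  [on edge]
    (8,3)@(17, 7): e=[18,4,-2] → ·
    (4,4)@(9, 9): e=[-10,0,30] → ·  [on edge]
    (6,4)@(13, 9): e=[6,8,6] → #
    (7,4)@(15, 9): e=[14,12,-6] → ·
    (1,5)@(3, 11): e=[-30,0,50] → ·  [on edge]
    (5,5)@(11, 11): e=[2,16,2] → #
    (6,5)@(13, 11): e=[10,20,-10] → ·
    (5,6)@(11, 13): e=[6,28,-14] → ·
  covered (3 px):
    · · · · · · · · · · · ·
    · · · · · · · · · · · ·
    · · · · · · · · · · · ·
    · · · · · · · # · · · ·
    · · · · · · # · · · · ·
    · · · · · # · · · · · ·
    · · · · · · · · · · · ·
    · · · · · · · · · · · ·
T2:
  2·area = 60
  edge (14, 6)→(0, 4): d=(-14,-2) top-left  bias=+0
  edge (0, 4)→(2, 0): d=(2,-4) top-left  bias=+0
  edge (2, 0)→(14, 6): d=(12,6) right/bottom  bias=-1
    (1,0)@(3, 1): e=[48,6,6] → #
    (2,0)@(5, 1): e=[52,14,-6] → ·
    (0,1)@(1, 3): e=[16,2,42] → #
    (2,1)@(5, 3): e=[24,18,18] → #
    (3,1)@(7, 3): e=[28,26,6] → #
    (4,1)@(9, 3): e=[32,34,-6] → ·
    (0,2)@(1, 5): e=[-12,6,66] → ·
    (1,2)@(3, 5): e=[-8,14,54] → ·
    (2,2)@(5, 5): e=[-4,22,42] → ·
    (3,2)@(7, 5): e=[0,30,30] → #  [on edge]
    (4,2)@(9, 5): e=[4,38,18] → #
    (5,2)@(11, 5): e=[8,46,6] → #
    (10,3)@(21, 7): e=[0,90,-30] → ·  [on edge]
  covered (8 px):
    · # · · · · · · · · · ·
    # # # # · · · · · · · ·
    · · · # # # · · · · · ·
    · · · · · · · · · · · ·
    · · · · · · · · · · · ·
    · · · · · · · · · · · ·
    · · · · · · · · · · · ·
    · · · · · · · · · · · ·
T3:
  2·area = 168  (B↔C swapped to make it positive)
  edge (0, 2)→(20, 11): d=(20,9) right/bottom  bias=-1
  edge (20, 11)→(8, 14): d=(-12,3) right/bottom  bias=-1
  edge (8, 14)→(0, 2): d=(-8,-12) top-left  bias=+0
    (0,1)@(1, 3): e=[11,153,4] → #
    (1,1)@(3, 3): e=[-7,147,28] → ·
    (0,2)@(1, 5): e=[51,129,-12] → ·
    (1,2)@(3, 5): e=[33,123,12] → #
    (2,2)@(5, 5): e=[15,117,36] → #
    (3,2)@(7, 5): e=[-3,111,60] → ·
    (1,3)@(3, 7): e=[73,99,-4] → ·
    (2,3)@(5, 7): e=[55,93,20] → #
    (3,3)@(7, 7): e=[37,87,44] → #
    (4,3)@(9, 7): e=[19,81,68] → #
    (5,3)@(11, 7): e=[1,75,92] → #
    (6,3)@(13, 7): e=[-17,69,116] → ·
  covered (22 px):
    · · · · · · · · · · · ·
    # · · · · · · · · · · ·
    · # # · · · · · · · · ·
    · · # # # # · · · · · ·
    · · # # # # # # · · · ·
    · · · # # # # # # # · ·
    · · · · # # · · · · · ·
    · · · · · · · · · · · ·

Z-buffer (winner per pixel, '.' = empty):
  . 2 . . . . . . . . . .
  2 2 2 2 . . . . . . . .
  . 3 3 2 2 2 . . . . . .
  . . 3 3 3 3 . 1 . . . .
  . . 3 3 3 3 3 3 . . . .
  . . . 3 3 3 3 3 3 3 0 .
  . . . . 3 3 . 0 0 0 . .
  . . . . . . . . 0 . . .

Final: 2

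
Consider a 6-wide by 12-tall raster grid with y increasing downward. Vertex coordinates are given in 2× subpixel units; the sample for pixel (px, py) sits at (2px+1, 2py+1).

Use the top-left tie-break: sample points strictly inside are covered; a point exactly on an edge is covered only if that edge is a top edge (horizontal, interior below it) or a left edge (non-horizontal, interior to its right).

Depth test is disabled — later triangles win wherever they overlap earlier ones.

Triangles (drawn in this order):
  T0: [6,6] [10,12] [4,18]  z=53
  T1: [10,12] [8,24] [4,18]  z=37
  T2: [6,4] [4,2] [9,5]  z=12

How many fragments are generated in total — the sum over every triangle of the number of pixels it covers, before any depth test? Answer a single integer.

T0:
  2·area = 60
  edge (6, 6)→(10, 12): d=(4,6) right/bottom  bias=-1
  edge (10, 12)→(4, 18): d=(-6,6) right/bottom  bias=-1
  edge (4, 18)→(6, 6): d=(2,-12) top-left  bias=+0
    (3,4)@(7, 9): e=[6,36,18] → X
    (4,4)@(9, 9): e=[-6,24,42] → .
    (3,5)@(7, 11): e=[14,24,22] → X
    (4,5)@(9, 11): e=[2,12,46] → X
    (5,5)@(11, 11): e=[-10,0,70] → .  [on edge]
    (2,6)@(5, 13): e=[34,24,2] → X
    (4,6)@(9, 13): e=[10,0,50] → .  [on edge]
    (2,7)@(5, 15): e=[42,12,6] → X
    (3,7)@(7, 15): e=[30,0,30] → .  [on edge]
    (2,8)@(5, 17): e=[50,0,10] → .  [on edge]
    (1,9)@(3, 19): e=[70,0,-10] → .  [on edge]
    (0,10)@(1, 21): e=[90,0,-30] → .  [on edge]
  covered (6 px):
    . . . . . .
    . . . . . .
    . . . . . .
    . . . . . .
    . . . X . .
    . . . X X .
    . . X X . .
    . . X . . .
    . . . . . .
    . . . . . .
    . . . . . .
    . . . . . .
T1:
  2·area = 60
  edge (10, 12)→(8, 24): d=(-2,12) right/bottom  bias=-1
  edge (8, 24)→(4, 18): d=(-4,-6) top-left  bias=+0
  edge (4, 18)→(10, 12): d=(6,-6) top-left  bias=+0
    (5,5)@(11, 11): e=[-10,70,0] → .  [on edge]
    (4,6)@(9, 13): e=[10,50,0] → X  [on edge]
    (5,6)@(11, 13): e=[-14,62,12] → .
    (3,7)@(7, 15): e=[30,30,0] → X  [on edge]
    (5,7)@(11, 15): e=[-18,54,24] → .
    (2,8)@(5, 17): e=[50,10,0] → X  [on edge]
    (5,8)@(11, 17): e=[-22,46,36] → .
    (1,9)@(3, 19): e=[70,-10,0] → .  [on edge]
    (2,9)@(5, 19): e=[46,2,12] → X
    (4,9)@(9, 19): e=[-2,26,36] → .
    (0,10)@(1, 21): e=[90,-30,0] → .  [on edge]
    (2,10)@(5, 21): e=[42,-6,24] → .
  covered (9 px):
    . . . . . .
    . . . . . .
    . . . . . .
    . . . . . .
    . . . . . .
    . . . . . .
    . . . . X .
    . . . X X .
    . . X X X .
    . . X X . .
    . . . X . .
    . . . . . .
T2:
  2·area = 4
  edge (6, 4)→(4, 2): d=(-2,-2) top-left  bias=+0
  edge (4, 2)→(9, 5): d=(5,3) right/bottom  bias=-1
  edge (9, 5)→(6, 4): d=(-3,-1) top-left  bias=+0
    (1,0)@(3, 1): e=[0,-2,6] → .  [on edge]
    (1,1)@(3, 3): e=[-4,8,0] → .  [on edge]
    (2,1)@(5, 3): e=[0,2,2] → X  [on edge]
    (3,1)@(7, 3): e=[4,-4,4] → .
    (2,2)@(5, 5): e=[-4,12,-4] → .
    (3,2)@(7, 5): e=[0,6,-2] → .  [on edge]
    (4,2)@(9, 5): e=[4,0,0] → .  [on edge]
    (4,3)@(9, 7): e=[0,10,-6] → .  [on edge]
    (5,4)@(11, 9): e=[0,14,-10] → .  [on edge]
  covered (1 px):
    . . . . . .
    . . X . . .
    . . . . . .
    . . . . . .
    . . . . . .
    . . . . . .
    . . . . . .
    . . . . . .
    . . . . . .
    . . . . . .
    . . . . . .
    . . . . . .

Answer: 16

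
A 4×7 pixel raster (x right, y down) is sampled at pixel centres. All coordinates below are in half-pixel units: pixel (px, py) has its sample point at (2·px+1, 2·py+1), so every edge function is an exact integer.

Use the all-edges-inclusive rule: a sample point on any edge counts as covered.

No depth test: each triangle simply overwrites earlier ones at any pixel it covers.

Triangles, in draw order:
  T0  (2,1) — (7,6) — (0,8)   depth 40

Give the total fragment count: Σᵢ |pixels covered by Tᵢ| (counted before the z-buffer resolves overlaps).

T0:
  2·area = 45
  edge (2, 1)→(7, 6): d=(5,5) inclusive
  edge (7, 6)→(0, 8): d=(-7,2) inclusive
  edge (0, 8)→(2, 1): d=(2,-7) inclusive
    (1,1)@(3, 3): e=[5,29,11] → █
    (2,1)@(5, 3): e=[-5,25,25] → ·
    (0,2)@(1, 5): e=[25,19,1] → █
    (2,2)@(5, 5): e=[5,11,29] → █
    (3,2)@(7, 5): e=[-5,7,43] → ·
    (0,3)@(1, 7): e=[35,5,5] → █
    (2,3)@(5, 7): e=[15,-3,33] → ·
    (0,4)@(1, 9): e=[45,-9,9] → ·
    (1,4)@(3, 9): e=[35,-13,23] → ·
  covered (6 px):
    · · · ·
    · █ · ·
    █ █ █ ·
    █ █ · ·
    · · · ·
    · · · ·
    · · · ·

Answer: 6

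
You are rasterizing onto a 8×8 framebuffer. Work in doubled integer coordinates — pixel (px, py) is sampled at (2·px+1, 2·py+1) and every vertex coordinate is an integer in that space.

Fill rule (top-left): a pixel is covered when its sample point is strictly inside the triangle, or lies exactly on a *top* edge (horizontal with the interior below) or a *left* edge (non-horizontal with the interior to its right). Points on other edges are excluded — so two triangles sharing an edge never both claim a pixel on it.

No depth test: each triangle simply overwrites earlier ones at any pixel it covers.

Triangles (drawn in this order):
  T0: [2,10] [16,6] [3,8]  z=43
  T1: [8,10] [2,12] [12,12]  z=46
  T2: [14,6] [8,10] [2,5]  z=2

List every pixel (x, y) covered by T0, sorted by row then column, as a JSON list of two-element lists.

T0:
  2·area = 24  (B↔C swapped to make it positive)
  edge (2, 10)→(3, 8): d=(1,-2) top-left  bias=+0
  edge (3, 8)→(16, 6): d=(13,-2) top-left  bias=+0
  edge (16, 6)→(2, 10): d=(-14,4) right/bottom  bias=-1
    (5,3)@(11, 7): e=[15,3,6] → #
    (6,3)@(13, 7): e=[19,7,-2] → ·
    (1,4)@(3, 9): e=[1,13,10] → #
    (2,4)@(5, 9): e=[5,17,2] → #
    (3,4)@(7, 9): e=[9,21,-6] → ·
    (5,4)@(11, 9): e=[17,29,-22] → ·
    (1,5)@(3, 11): e=[3,39,-18] → ·
    (2,5)@(5, 11): e=[7,43,-26] → ·
  covered (3 px):
    · · · · · · · ·
    · · · · · · · ·
    · · · · · · · ·
    · · · · · # · ·
    · # # · · · · ·
    · · · · · · · ·
    · · · · · · · ·
    · · · · · · · ·
T1:
  2·area = 20  (B↔C swapped to make it positive)
  edge (8, 10)→(12, 12): d=(4,2) right/bottom  bias=-1
  edge (12, 12)→(2, 12): d=(-10,0) right/bottom  bias=-1
  edge (2, 12)→(8, 10): d=(6,-2) top-left  bias=+0
    (5,4)@(11, 9): e=[-10,30,0] → ·  [on edge]
    (2,5)@(5, 11): e=[10,10,0] → #  [on edge]
    (3,5)@(7, 11): e=[6,10,4] → #
    (4,5)@(9, 11): e=[2,10,8] → #
    (5,5)@(11, 11): e=[-2,10,12] → ·
    (2,6)@(5, 13): e=[18,-10,12] → ·
    (3,6)@(7, 13): e=[14,-10,16] → ·
    (4,6)@(9, 13): e=[10,-10,20] → ·
  covered (3 px):
    · · · · · · · ·
    · · · · · · · ·
    · · · · · · · ·
    · · · · · · · ·
    · · · · · · · ·
    · · # # # · · ·
    · · · · · · · ·
    · · · · · · · ·
T2:
  2·area = 54
  edge (14, 6)→(8, 10): d=(-6,4) right/bottom  bias=-1
  edge (8, 10)→(2, 5): d=(-6,-5) top-left  bias=+0
  edge (2, 5)→(14, 6): d=(12,1) right/bottom  bias=-1
    (2,3)@(5, 7): e=[30,3,21] → #
    (3,3)@(7, 7): e=[22,13,19] → #
    (4,3)@(9, 7): e=[14,23,17] → #
    (5,3)@(11, 7): e=[6,33,15] → #
    (6,3)@(13, 7): e=[-2,43,13] → ·
    (2,4)@(5, 9): e=[18,-9,45] → ·
    (3,4)@(7, 9): e=[10,1,43] → #
    (5,4)@(11, 9): e=[-6,21,39] → ·
    (3,5)@(7, 11): e=[-2,-11,67] → ·
    (4,5)@(9, 11): e=[-10,-1,65] → ·
  covered (6 px):
    · · · · · · · ·
    · · · · · · · ·
    · · · · · · · ·
    · · # # # # · ·
    · · · # # · · ·
    · · · · · · · ·
    · · · · · · · ·
    · · · · · · · ·

Final: [[5,3],[1,4],[2,4]]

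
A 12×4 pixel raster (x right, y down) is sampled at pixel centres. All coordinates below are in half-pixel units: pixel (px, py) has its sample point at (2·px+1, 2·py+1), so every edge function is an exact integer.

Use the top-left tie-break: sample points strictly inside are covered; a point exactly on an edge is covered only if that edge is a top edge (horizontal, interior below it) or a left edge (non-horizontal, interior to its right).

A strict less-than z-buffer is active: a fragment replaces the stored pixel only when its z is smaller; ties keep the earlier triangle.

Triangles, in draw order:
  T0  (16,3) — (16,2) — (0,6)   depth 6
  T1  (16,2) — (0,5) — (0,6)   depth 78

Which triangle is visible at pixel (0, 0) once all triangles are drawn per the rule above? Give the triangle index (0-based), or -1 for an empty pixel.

T0:
  2·area = 16  (B↔C swapped to make it positive)
  edge (16, 3)→(0, 6): d=(-16,3) right/bottom  bias=-1
  edge (0, 6)→(16, 2): d=(16,-4) top-left  bias=+0
  edge (16, 2)→(16, 3): d=(0,1) right/bottom  bias=-1
    (6,1)@(13, 3): e=[9,4,3] → #
    (7,1)@(15, 3): e=[3,12,1] → #
    (8,1)@(17, 3): e=[-3,20,-1] → ·
    (2,2)@(5, 5): e=[1,4,11] → #
    (3,2)@(7, 5): e=[-5,12,9] → ·
    (6,2)@(13, 5): e=[-23,36,3] → ·
    (7,2)@(15, 5): e=[-29,44,1] → ·
    (2,3)@(5, 7): e=[-31,36,11] → ·
  covered (3 px):
    · · · · · · · · · · · ·
    · · · · · · # # · · · ·
    · · # · · · · · · · · ·
    · · · · · · · · · · · ·
T1:
  2·area = 16  (B↔C swapped to make it positive)
  edge (16, 2)→(0, 6): d=(-16,4) right/bottom  bias=-1
  edge (0, 6)→(0, 5): d=(0,-1) top-left  bias=+0
  edge (0, 5)→(16, 2): d=(16,-3) top-left  bias=+0
    (5,1)@(11, 3): e=[4,11,1] → #
    (6,1)@(13, 3): e=[-4,13,7] → ·
    (0,2)@(1, 5): e=[12,1,3] → #
    (1,2)@(3, 5): e=[4,3,9] → #
    (2,2)@(5, 5): e=[-4,5,15] → ·
    (5,2)@(11, 5): e=[-28,11,33] → ·
    (0,3)@(1, 7): e=[-20,1,35] → ·
    (1,3)@(3, 7): e=[-28,3,41] → ·
  covered (3 px):
    · · · · · · · · · · · ·
    · · · · · # · · · · · ·
    # # · · · · · · · · · ·
    · · · · · · · · · · · ·

Z-buffer (winner per pixel, '.' = empty):
  . . . . . . . . . . . .
  . . . . . 1 0 0 . . . .
  1 1 0 . . . . . . . . .
  . . . . . . . . . . . .

Result: -1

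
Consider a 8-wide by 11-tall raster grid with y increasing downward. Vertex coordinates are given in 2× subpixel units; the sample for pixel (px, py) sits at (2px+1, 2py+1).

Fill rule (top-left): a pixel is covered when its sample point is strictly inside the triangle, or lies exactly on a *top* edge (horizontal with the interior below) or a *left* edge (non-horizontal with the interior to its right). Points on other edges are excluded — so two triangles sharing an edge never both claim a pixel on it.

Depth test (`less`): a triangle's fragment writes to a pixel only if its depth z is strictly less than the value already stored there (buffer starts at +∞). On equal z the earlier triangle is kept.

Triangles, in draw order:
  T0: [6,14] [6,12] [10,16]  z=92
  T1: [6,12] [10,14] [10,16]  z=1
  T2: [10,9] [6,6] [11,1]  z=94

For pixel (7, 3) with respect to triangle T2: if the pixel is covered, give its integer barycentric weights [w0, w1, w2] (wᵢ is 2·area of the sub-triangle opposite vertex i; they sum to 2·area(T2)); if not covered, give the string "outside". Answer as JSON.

T0:
  2·area = 8
  edge (6, 14)→(6, 12): d=(0,-2) top-left  bias=+0
  edge (6, 12)→(10, 16): d=(4,4) right/bottom  bias=-1
  edge (10, 16)→(6, 14): d=(-4,-2) top-left  bias=+0
    (0,3)@(1, 7): e=[-10,0,18] → ·  [on edge]
    (1,4)@(3, 9): e=[-6,0,14] → ·  [on edge]
    (2,5)@(5, 11): e=[-2,0,10] → ·  [on edge]
    (3,6)@(7, 13): e=[2,0,6] → ·  [on edge]
    (4,7)@(9, 15): e=[6,0,2] → ·  [on edge]
    (5,8)@(11, 17): e=[10,0,-2] → ·  [on edge]
    (6,9)@(13, 19): e=[14,0,-6] → ·  [on edge]
    (7,10)@(15, 21): e=[18,0,-10] → ·  [on edge]
  covered (0 px):
    · · · · · · · ·
    · · · · · · · ·
    · · · · · · · ·
    · · · · · · · ·
    · · · · · · · ·
    · · · · · · · ·
    · · · · · · · ·
    · · · · · · · ·
    · · · · · · · ·
    · · · · · · · ·
    · · · · · · · ·
T1:
  2·area = 8
  edge (6, 12)→(10, 14): d=(4,2) right/bottom  bias=-1
  edge (10, 14)→(10, 16): d=(0,2) right/bottom  bias=-1
  edge (10, 16)→(6, 12): d=(-4,-4) top-left  bias=+0
    (0,3)@(1, 7): e=[-10,18,0] → ·  [on edge]
    (1,4)@(3, 9): e=[-6,14,0] → ·  [on edge]
    (2,5)@(5, 11): e=[-2,10,0] → ·  [on edge]
    (3,6)@(7, 13): e=[2,6,0] → █  [on edge]
    (4,6)@(9, 13): e=[-2,2,8] → ·
    (3,7)@(7, 15): e=[10,6,-8] → ·
    (4,7)@(9, 15): e=[6,2,0] → █  [on edge]
    (5,7)@(11, 15): e=[2,-2,8] → ·
    (4,8)@(9, 17): e=[14,2,-8] → ·
    (5,8)@(11, 17): e=[10,-2,0] → ·  [on edge]
    (6,9)@(13, 19): e=[14,-6,0] → ·  [on edge]
    (7,10)@(15, 21): e=[18,-10,0] → ·  [on edge]
  covered (2 px):
    · · · · · · · ·
    · · · · · · · ·
    · · · · · · · ·
    · · · · · · · ·
    · · · · · · · ·
    · · · · · · · ·
    · · · █ · · · ·
    · · · · █ · · ·
    · · · · · · · ·
    · · · · · · · ·
    · · · · · · · ·
T2:
  2·area = 35
  edge (10, 9)→(6, 6): d=(-4,-3) top-left  bias=+0
  edge (6, 6)→(11, 1): d=(5,-5) top-left  bias=+0
  edge (11, 1)→(10, 9): d=(-1,8) right/bottom  bias=-1
    (5,0)@(11, 1): e=[35,0,0] → ·  [on edge]
    (4,1)@(9, 3): e=[21,0,14] → █  [on edge]
    (5,1)@(11, 3): e=[27,10,-2] → ·
    (3,2)@(7, 5): e=[7,0,28] → █  [on edge]
    (5,2)@(11, 5): e=[19,20,-4] → ·
    (2,3)@(5, 7): e=[-7,0,42] → ·  [on edge]
    (3,3)@(7, 7): e=[-1,10,26] → ·
    (4,3)@(9, 7): e=[5,20,10] → █
    (5,3)@(11, 7): e=[11,30,-6] → ·
    (1,4)@(3, 9): e=[-21,0,56] → ·  [on edge]
    (4,4)@(9, 9): e=[-3,30,8] → ·
    (0,5)@(1, 11): e=[-35,0,70] → ·  [on edge]
    (4,8)@(9, 17): e=[-35,70,0] → ·  [on edge]
  covered (4 px):
    · · · · · · · ·
    · · · · █ · · ·
    · · · █ █ · · ·
    · · · · █ · · ·
    · · · · · · · ·
    · · · · · · · ·
    · · · · · · · ·
    · · · · · · · ·
    · · · · · · · ·
    · · · · · · · ·
    · · · · · · · ·

Result: "outside"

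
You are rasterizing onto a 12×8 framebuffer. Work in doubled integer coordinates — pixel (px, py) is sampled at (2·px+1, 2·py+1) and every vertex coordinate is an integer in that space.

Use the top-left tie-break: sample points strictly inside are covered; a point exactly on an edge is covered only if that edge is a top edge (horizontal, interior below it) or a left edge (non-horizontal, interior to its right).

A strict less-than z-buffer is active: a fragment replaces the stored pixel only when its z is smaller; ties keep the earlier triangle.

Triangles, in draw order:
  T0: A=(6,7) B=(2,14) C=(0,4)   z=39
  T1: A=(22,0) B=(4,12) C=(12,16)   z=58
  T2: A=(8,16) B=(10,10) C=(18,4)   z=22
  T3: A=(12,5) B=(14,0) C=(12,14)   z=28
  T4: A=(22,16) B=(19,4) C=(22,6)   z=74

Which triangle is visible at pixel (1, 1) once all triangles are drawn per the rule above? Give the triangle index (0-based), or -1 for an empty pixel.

T0:
  2·area = 54
  edge (6, 7)→(2, 14): d=(-4,7) right/bottom  bias=-1
  edge (2, 14)→(0, 4): d=(-2,-10) top-left  bias=+0
  edge (0, 4)→(6, 7): d=(6,3) right/bottom  bias=-1
    (0,2)@(1, 5): e=[43,8,3] → X
    (1,2)@(3, 5): e=[29,28,-3] → .
    (0,3)@(1, 7): e=[35,4,15] → X
    (1,3)@(3, 7): e=[21,24,9] → X
    (2,3)@(5, 7): e=[7,44,3] → X
    (3,3)@(7, 7): e=[-7,64,-3] → .
    (0,4)@(1, 9): e=[27,0,27] → X  [on edge]
    (2,4)@(5, 9): e=[-1,40,15] → .
    (0,5)@(1, 11): e=[19,-4,39] → .
    (1,5)@(3, 11): e=[5,16,33] → X
    (2,5)@(5, 11): e=[-9,36,27] → .
    (1,6)@(3, 13): e=[-3,12,45] → .
  covered (7 px):
    . . . . . . . . . . . .
    . . . . . . . . . . . .
    X . . . . . . . . . . .
    X X X . . . . . . . . .
    X X . . . . . . . . . .
    . X . . . . . . . . . .
    . . . . . . . . . . . .
    . . . . . . . . . . . .
T1:
  2·area = 168  (B↔C swapped to make it positive)
  edge (22, 0)→(12, 16): d=(-10,16) right/bottom  bias=-1
  edge (12, 16)→(4, 12): d=(-8,-4) top-left  bias=+0
  edge (4, 12)→(22, 0): d=(18,-12) top-left  bias=+0
    (10,0)@(21, 1): e=[6,156,6] → X
    (11,0)@(23, 1): e=[-26,164,30] → .
    (9,1)@(19, 3): e=[18,132,18] → X
    (10,1)@(21, 3): e=[-14,140,42] → .
    (7,2)@(15, 5): e=[62,100,6] → X
    (8,2)@(17, 5): e=[30,108,30] → X
    (9,2)@(19, 5): e=[-2,116,54] → .
    (6,3)@(13, 7): e=[74,76,18] → X
    (9,3)@(19, 7): e=[-22,100,90] → .
    (4,4)@(9, 9): e=[118,44,6] → X
    (5,4)@(11, 9): e=[86,52,30] → X
    (8,4)@(17, 9): e=[-10,76,102] → .
  covered (21 px):
    . . . . . . . . . . X .
    . . . . . . . . . X . .
    . . . . . . . X X . . .
    . . . . . . X X X . . .
    . . . . X X X X . . . .
    . . . X X X X X . . . .
    . . . X X X X . . . . .
    . . . . . X . . . . . .
T2:
  2·area = 36
  edge (8, 16)→(10, 10): d=(2,-6) top-left  bias=+0
  edge (10, 10)→(18, 4): d=(8,-6) top-left  bias=+0
  edge (18, 4)→(8, 16): d=(-10,12) right/bottom  bias=-1
    (6,0)@(13, 1): e=[0,-54,90] → .  [on edge]
    (8,2)@(17, 5): e=[32,2,2] → X
    (9,2)@(19, 5): e=[44,14,-22] → .
    (5,3)@(11, 7): e=[0,-18,54] → .  [on edge]
    (7,3)@(15, 7): e=[24,6,6] → X
    (8,3)@(17, 7): e=[36,18,-18] → .
    (6,4)@(13, 9): e=[16,10,10] → X
    (7,4)@(15, 9): e=[28,22,-14] → .
    (5,5)@(11, 11): e=[8,14,14] → X
    (6,5)@(13, 11): e=[20,26,-10] → .
    (4,6)@(9, 13): e=[0,18,18] → X  [on edge]
    (5,6)@(11, 13): e=[12,30,-6] → .
  covered (5 px):
    . . . . . . . . . . . .
    . . . . . . . . . . . .
    . . . . . . . . X . . .
    . . . . . . . X . . . .
    . . . . . . X . . . . .
    . . . . . X . . . . . .
    . . . . X . . . . . . .
    . . . . . . . . . . . .
T3:
  2·area = 18
  edge (12, 5)→(14, 0): d=(2,-5) top-left  bias=+0
  edge (14, 0)→(12, 14): d=(-2,14) right/bottom  bias=-1
  edge (12, 14)→(12, 5): d=(0,-9) top-left  bias=+0
    (6,1)@(13, 3): e=[1,8,9] → X
    (7,1)@(15, 3): e=[11,-20,27] → .
    (6,2)@(13, 5): e=[5,4,9] → X
    (7,2)@(15, 5): e=[15,-24,27] → .
    (6,3)@(13, 7): e=[9,0,9] → .  [on edge]
  covered (2 px):
    . . . . . . . . . . . .
    . . . . . . X . . . . .
    . . . . . . X . . . . .
    . . . . . . . . . . . .
    . . . . . . . . . . . .
    . . . . . . . . . . . .
    . . . . . . . . . . . .
    . . . . . . . . . . . .
T4:
  2·area = 30
  edge (22, 16)→(19, 4): d=(-3,-12) top-left  bias=+0
  edge (19, 4)→(22, 6): d=(3,2) right/bottom  bias=-1
  edge (22, 6)→(22, 16): d=(0,10) right/bottom  bias=-1
    (10,3)@(21, 7): e=[15,5,10] → X
    (11,3)@(23, 7): e=[39,1,-10] → .
    (10,4)@(21, 9): e=[9,11,10] → X
    (11,4)@(23, 9): e=[33,7,-10] → .
    (10,5)@(21, 11): e=[3,17,10] → X
    (11,5)@(23, 11): e=[27,13,-10] → .
    (10,6)@(21, 13): e=[-3,23,10] → .
  covered (3 px):
    . . . . . . . . . . . .
    . . . . . . . . . . . .
    . . . . . . . . . . . .
    . . . . . . . . . . X .
    . . . . . . . . . . X .
    . . . . . . . . . . X .
    . . . . . . . . . . . .
    . . . . . . . . . . . .

Z-buffer (winner per pixel, '.' = empty):
  . . . . . . . . . . 1 .
  . . . . . . 3 . . 1 . .
  0 . . . . . 3 1 2 . . .
  0 0 0 . . . 1 2 1 . 4 .
  0 0 . . 1 1 2 1 . . 4 .
  . 0 . 1 1 2 1 1 . . 4 .
  . . . 1 2 1 1 . . . . .
  . . . . . 1 . . . . . .

Answer: -1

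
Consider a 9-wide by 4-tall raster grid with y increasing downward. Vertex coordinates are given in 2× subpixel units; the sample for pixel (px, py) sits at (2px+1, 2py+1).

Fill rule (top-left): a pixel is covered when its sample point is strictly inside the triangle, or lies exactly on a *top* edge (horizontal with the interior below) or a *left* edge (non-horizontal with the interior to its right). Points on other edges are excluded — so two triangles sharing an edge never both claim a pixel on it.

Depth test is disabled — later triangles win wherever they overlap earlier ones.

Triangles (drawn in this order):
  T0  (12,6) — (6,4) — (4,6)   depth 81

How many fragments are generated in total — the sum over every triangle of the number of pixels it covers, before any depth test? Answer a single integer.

T0:
  2·area = 16  (B↔C swapped to make it positive)
  edge (12, 6)→(4, 6): d=(-8,0) right/bottom  bias=-1
  edge (4, 6)→(6, 4): d=(2,-2) top-left  bias=+0
  edge (6, 4)→(12, 6): d=(6,2) right/bottom  bias=-1
    (4,0)@(9, 1): e=[40,0,-24] → .  [on edge]
    (1,1)@(3, 3): e=[24,-8,0] → .  [on edge]
    (3,1)@(7, 3): e=[24,0,-8] → .  [on edge]
    (2,2)@(5, 5): e=[8,0,8] → X  [on edge]
    (3,2)@(7, 5): e=[8,4,4] → X
    (4,2)@(9, 5): e=[8,8,0] → .  [on edge]
    (1,3)@(3, 7): e=[-8,0,24] → .  [on edge]
    (2,3)@(5, 7): e=[-8,4,20] → .
    (3,3)@(7, 7): e=[-8,8,16] → .
    (7,3)@(15, 7): e=[-8,24,0] → .  [on edge]
  covered (2 px):
    . . . . . . . . .
    . . . . . . . . .
    . . X X . . . . .
    . . . . . . . . .

Final: 2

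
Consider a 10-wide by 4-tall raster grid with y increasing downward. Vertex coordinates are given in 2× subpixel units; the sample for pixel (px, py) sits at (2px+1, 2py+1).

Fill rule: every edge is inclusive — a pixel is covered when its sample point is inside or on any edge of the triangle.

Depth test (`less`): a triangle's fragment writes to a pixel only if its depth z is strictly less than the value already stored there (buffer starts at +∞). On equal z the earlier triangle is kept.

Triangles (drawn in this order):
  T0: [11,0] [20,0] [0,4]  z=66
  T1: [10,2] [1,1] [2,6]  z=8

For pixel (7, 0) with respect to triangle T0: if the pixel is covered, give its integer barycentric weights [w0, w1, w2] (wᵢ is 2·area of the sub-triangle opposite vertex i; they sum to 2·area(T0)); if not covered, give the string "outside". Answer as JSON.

T0:
  2·area = 36
  edge (11, 0)→(20, 0): d=(9,0) inclusive
  edge (20, 0)→(0, 4): d=(-20,4) inclusive
  edge (0, 4)→(11, 0): d=(11,-4) inclusive
    (4,0)@(9, 1): e=[9,24,3] → █
    (5,0)@(11, 1): e=[9,16,11] → █
    (6,0)@(13, 1): e=[9,8,19] → █
    (7,0)@(15, 1): e=[9,0,27] → █  [on edge]
    (8,0)@(17, 1): e=[9,-8,35] → ·
    (1,1)@(3, 3): e=[27,8,1] → █
    (2,1)@(5, 3): e=[27,0,9] → █  [on edge]
    (3,1)@(7, 3): e=[27,-8,17] → ·
    (4,1)@(9, 3): e=[27,-16,25] → ·
    (5,1)@(11, 3): e=[27,-24,33] → ·
    (6,1)@(13, 3): e=[27,-32,41] → ·
    (7,1)@(15, 3): e=[27,-40,49] → ·
  covered (6 px):
    · · · · █ █ █ █ · ·
    · █ █ · · · · · · ·
    · · · · · · · · · ·
    · · · · · · · · · ·
T1:
  2·area = 44  (B↔C swapped to make it positive)
  edge (10, 2)→(2, 6): d=(-8,4) inclusive
  edge (2, 6)→(1, 1): d=(-1,-5) inclusive
  edge (1, 1)→(10, 2): d=(9,1) inclusive
    (0,0)@(1, 1): e=[44,0,0] → █  [on edge]
    (1,0)@(3, 1): e=[36,10,-2] → ·
    (0,1)@(1, 3): e=[28,-2,18] → ·
    (1,1)@(3, 3): e=[20,8,16] → █
    (2,1)@(5, 3): e=[12,18,14] → █
    (3,1)@(7, 3): e=[4,28,12] → █
    (4,1)@(9, 3): e=[-4,38,10] → ·
    (9,1)@(19, 3): e=[-44,88,0] → ·  [on edge]
    (1,2)@(3, 5): e=[4,6,34] → █
    (2,2)@(5, 5): e=[-4,16,32] → ·
    (3,2)@(7, 5): e=[-12,26,30] → ·
    (1,3)@(3, 7): e=[-12,4,52] → ·
  covered (5 px):
    █ · · · · · · · · ·
    · █ █ █ · · · · · ·
    · █ · · · · · · · ·
    · · · · · · · · · ·

Final: [0,27,9]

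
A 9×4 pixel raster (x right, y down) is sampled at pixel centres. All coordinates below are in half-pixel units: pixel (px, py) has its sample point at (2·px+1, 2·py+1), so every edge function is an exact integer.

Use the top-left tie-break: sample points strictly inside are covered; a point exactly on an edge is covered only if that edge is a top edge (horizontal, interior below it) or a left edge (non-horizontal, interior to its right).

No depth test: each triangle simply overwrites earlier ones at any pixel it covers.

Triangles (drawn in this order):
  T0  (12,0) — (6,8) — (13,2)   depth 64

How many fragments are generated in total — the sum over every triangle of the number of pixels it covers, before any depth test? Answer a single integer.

T0:
  2·area = 20  (B↔C swapped to make it positive)
  edge (12, 0)→(13, 2): d=(1,2) right/bottom  bias=-1
  edge (13, 2)→(6, 8): d=(-7,6) right/bottom  bias=-1
  edge (6, 8)→(12, 0): d=(6,-8) top-left  bias=+0
    (5,1)@(11, 3): e=[5,5,10] → █
    (6,1)@(13, 3): e=[1,-7,26] → ·
    (4,2)@(9, 5): e=[11,3,6] → █
    (5,2)@(11, 5): e=[7,-9,22] → ·
    (3,3)@(7, 7): e=[17,1,2] → █
    (4,3)@(9, 7): e=[13,-11,18] → ·
  covered (3 px):
    · · · · · · · · ·
    · · · · · █ · · ·
    · · · · █ · · · ·
    · · · █ · · · · ·

Answer: 3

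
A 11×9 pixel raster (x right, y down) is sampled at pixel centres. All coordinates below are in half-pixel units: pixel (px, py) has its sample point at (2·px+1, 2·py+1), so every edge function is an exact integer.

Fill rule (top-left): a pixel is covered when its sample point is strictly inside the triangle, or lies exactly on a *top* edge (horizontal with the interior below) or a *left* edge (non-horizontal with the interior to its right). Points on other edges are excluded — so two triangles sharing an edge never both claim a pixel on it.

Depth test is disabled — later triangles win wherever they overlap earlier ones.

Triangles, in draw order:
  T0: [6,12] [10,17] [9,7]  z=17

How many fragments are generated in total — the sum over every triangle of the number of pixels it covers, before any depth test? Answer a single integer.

T0:
  2·area = 35  (B↔C swapped to make it positive)
  edge (6, 12)→(9, 7): d=(3,-5) top-left  bias=+0
  edge (9, 7)→(10, 17): d=(1,10) right/bottom  bias=-1
  edge (10, 17)→(6, 12): d=(-4,-5) top-left  bias=+0
    (4,3)@(9, 7): e=[0,0,35] → ·  [on edge]
    (4,4)@(9, 9): e=[6,2,27] → #
    (5,4)@(11, 9): e=[16,-18,37] → ·
    (3,5)@(7, 11): e=[2,24,9] → #
    (5,5)@(11, 11): e=[22,-16,29] → ·
    (3,6)@(7, 13): e=[8,26,1] → #
    (5,6)@(11, 13): e=[28,-14,21] → ·
    (3,7)@(7, 15): e=[14,28,-7] → ·
    (4,7)@(9, 15): e=[24,8,3] → #
    (5,7)@(11, 15): e=[34,-12,13] → ·
    (1,8)@(3, 17): e=[0,70,-35] → ·  [on edge]
    (4,8)@(9, 17): e=[30,10,-5] → ·
  covered (6 px):
    · · · · · · · · · · ·
    · · · · · · · · · · ·
    · · · · · · · · · · ·
    · · · · · · · · · · ·
    · · · · # · · · · · ·
    · · · # # · · · · · ·
    · · · # # · · · · · ·
    · · · · # · · · · · ·
    · · · · · · · · · · ·

Answer: 6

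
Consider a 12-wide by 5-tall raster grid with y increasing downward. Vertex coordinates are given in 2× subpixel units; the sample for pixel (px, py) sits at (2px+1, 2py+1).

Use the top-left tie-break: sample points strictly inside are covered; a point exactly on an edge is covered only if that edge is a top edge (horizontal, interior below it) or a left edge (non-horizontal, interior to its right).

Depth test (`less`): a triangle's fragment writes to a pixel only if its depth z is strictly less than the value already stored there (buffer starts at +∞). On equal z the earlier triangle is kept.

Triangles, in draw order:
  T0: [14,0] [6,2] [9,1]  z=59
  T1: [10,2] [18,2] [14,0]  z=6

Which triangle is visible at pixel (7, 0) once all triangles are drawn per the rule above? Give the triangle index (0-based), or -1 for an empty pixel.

T0:
  2·area = 2
  edge (14, 0)→(6, 2): d=(-8,2) right/bottom  bias=-1
  edge (6, 2)→(9, 1): d=(3,-1) top-left  bias=+0
  edge (9, 1)→(14, 0): d=(5,-1) top-left  bias=+0
    (4,0)@(9, 1): e=[2,0,0] → #  [on edge]
    (5,0)@(11, 1): e=[-2,2,2] → ·
    (1,1)@(3, 3): e=[-2,0,4] → ·  [on edge]
    (4,1)@(9, 3): e=[-14,6,10] → ·
  covered (1 px):
    · · · · # · · · · · · ·
    · · · · · · · · · · · ·
    · · · · · · · · · · · ·
    · · · · · · · · · · · ·
    · · · · · · · · · · · ·
T1:
  2·area = 16  (B↔C swapped to make it positive)
  edge (10, 2)→(14, 0): d=(4,-2) top-left  bias=+0
  edge (14, 0)→(18, 2): d=(4,2) right/bottom  bias=-1
  edge (18, 2)→(10, 2): d=(-8,0) right/bottom  bias=-1
    (6,0)@(13, 1): e=[2,6,8] → #
    (7,0)@(15, 1): e=[6,2,8] → #
    (8,0)@(17, 1): e=[10,-2,8] → ·
    (6,1)@(13, 3): e=[10,14,-8] → ·
    (7,1)@(15, 3): e=[14,10,-8] → ·
  covered (2 px):
    · · · · · · # # · · · ·
    · · · · · · · · · · · ·
    · · · · · · · · · · · ·
    · · · · · · · · · · · ·
    · · · · · · · · · · · ·

Z-buffer (winner per pixel, '.' = empty):
  . . . . 0 . 1 1 . . . .
  . . . . . . . . . . . .
  . . . . . . . . . . . .
  . . . . . . . . . . . .
  . . . . . . . . . . . .

Result: 1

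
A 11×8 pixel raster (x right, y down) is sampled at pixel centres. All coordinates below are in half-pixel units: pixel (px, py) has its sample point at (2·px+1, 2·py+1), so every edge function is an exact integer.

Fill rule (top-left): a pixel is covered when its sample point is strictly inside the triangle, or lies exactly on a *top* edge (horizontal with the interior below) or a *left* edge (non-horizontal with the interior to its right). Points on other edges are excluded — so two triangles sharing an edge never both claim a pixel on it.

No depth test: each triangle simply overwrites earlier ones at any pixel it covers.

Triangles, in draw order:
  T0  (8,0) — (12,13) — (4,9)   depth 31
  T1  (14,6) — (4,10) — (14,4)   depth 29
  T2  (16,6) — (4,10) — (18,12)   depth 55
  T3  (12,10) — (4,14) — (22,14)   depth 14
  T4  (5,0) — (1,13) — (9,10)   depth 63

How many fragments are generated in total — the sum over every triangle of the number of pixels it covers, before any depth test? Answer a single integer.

T0:
  2·area = 88
  edge (8, 0)→(12, 13): d=(4,13) right/bottom  bias=-1
  edge (12, 13)→(4, 9): d=(-8,-4) top-left  bias=+0
  edge (4, 9)→(8, 0): d=(4,-9) top-left  bias=+0
    (3,1)@(7, 3): e=[25,60,3] → #
    (4,1)@(9, 3): e=[-1,68,21] → ·
    (3,2)@(7, 5): e=[33,44,11] → #
    (4,2)@(9, 5): e=[7,52,29] → #
    (5,2)@(11, 5): e=[-19,60,47] → ·
    (2,3)@(5, 7): e=[67,20,1] → #
    (5,3)@(11, 7): e=[-11,44,55] → ·
    (2,4)@(5, 9): e=[75,4,9] → #
    (5,4)@(11, 9): e=[-3,28,63] → ·
    (2,5)@(5, 11): e=[83,-12,17] → ·
    (3,5)@(7, 11): e=[57,-4,35] → ·
    (4,5)@(9, 11): e=[31,4,53] → #
  covered (11 px):
    · · · · · · · · · · ·
    · · · # · · · · · · ·
    · · · # # · · · · · ·
    · · # # # · · · · · ·
    · · # # # · · · · · ·
    · · · · # # · · · · ·
    · · · · · · · · · · ·
    · · · · · · · · · · ·
T1:
  2·area = 20
  edge (14, 6)→(4, 10): d=(-10,4) right/bottom  bias=-1
  edge (4, 10)→(14, 4): d=(10,-6) top-left  bias=+0
  edge (14, 4)→(14, 6): d=(0,2) right/bottom  bias=-1
    (9,0)@(19, 1): e=[30,0,-10] → ·  [on edge]
    (6,2)@(13, 5): e=[14,4,2] → #
    (7,2)@(15, 5): e=[6,16,-2] → ·
    (4,3)@(9, 7): e=[10,0,10] → #  [on edge]
    (5,3)@(11, 7): e=[2,12,6] → #
    (6,3)@(13, 7): e=[-6,24,2] → ·
    (4,4)@(9, 9): e=[-10,20,10] → ·
    (5,4)@(11, 9): e=[-18,32,6] → ·
  covered (3 px):
    · · · · · · · · · · ·
    · · · · · · · · · · ·
    · · · · · · # · · · ·
    · · · · # # · · · · ·
    · · · · · · · · · · ·
    · · · · · · · · · · ·
    · · · · · · · · · · ·
    · · · · · · · · · · ·
T2:
  2·area = 80  (B↔C swapped to make it positive)
  edge (16, 6)→(18, 12): d=(2,6) right/bottom  bias=-1
  edge (18, 12)→(4, 10): d=(-14,-2) top-left  bias=+0
  edge (4, 10)→(16, 6): d=(12,-4) top-left  bias=+0
    (7,1)@(15, 3): e=[0,120,-40] → ·  [on edge]
    (9,2)@(19, 5): e=[-20,100,0] → ·  [on edge]
    (6,3)@(13, 7): e=[20,60,0] → #  [on edge]
    (7,3)@(15, 7): e=[8,64,8] → #
    (8,3)@(17, 7): e=[-4,68,16] → ·
    (3,4)@(7, 9): e=[60,20,0] → #  [on edge]
    (4,4)@(9, 9): e=[48,24,8] → #
    (5,4)@(11, 9): e=[36,28,16] → #
    (8,4)@(17, 9): e=[0,40,40] → ·  [on edge]
    (0,5)@(1, 11): e=[100,-20,0] → ·  [on edge]
    (3,5)@(7, 11): e=[64,-8,24] → ·
    (4,5)@(9, 11): e=[52,-4,32] → ·
    (5,5)@(11, 11): e=[40,0,40] → #  [on edge]
    (9,7)@(19, 15): e=[0,-40,120] → ·  [on edge]
  covered (11 px):
    · · · · · · · · · · ·
    · · · · · · · · · · ·
    · · · · · · · · · · ·
    · · · · · · # # · · ·
    · · · # # # # # · · ·
    · · · · · # # # # · ·
    · · · · · · · · · · ·
    · · · · · · · · · · ·
T3:
  2·area = 72  (B↔C swapped to make it positive)
  edge (12, 10)→(22, 14): d=(10,4) right/bottom  bias=-1
  edge (22, 14)→(4, 14): d=(-18,0) right/bottom  bias=-1
  edge (4, 14)→(12, 10): d=(8,-4) top-left  bias=+0
    (5,5)@(11, 11): e=[14,54,4] → #
    (6,5)@(13, 11): e=[6,54,12] → #
    (7,5)@(15, 11): e=[-2,54,20] → ·
    (3,6)@(7, 13): e=[50,18,4] → #
    (4,6)@(9, 13): e=[42,18,12] → #
    (7,6)@(15, 13): e=[18,18,36] → #
    (8,6)@(17, 13): e=[10,18,44] → #
    (9,6)@(19, 13): e=[2,18,52] → #
    (10,6)@(21, 13): e=[-6,18,60] → ·
    (3,7)@(7, 15): e=[70,-18,20] → ·
    (4,7)@(9, 15): e=[62,-18,28] → ·
    (5,7)@(11, 15): e=[54,-18,36] → ·
  covered (9 px):
    · · · · · · · · · · ·
    · · · · · · · · · · ·
    · · · · · · · · · · ·
    · · · · · · · · · · ·
    · · · · · · · · · · ·
    · · · · · # # · · · ·
    · · · # # # # # # # ·
    · · · · · · · · · · ·
T4:
  2·area = 92  (B↔C swapped to make it positive)
  edge (5, 0)→(9, 10): d=(4,10) right/bottom  bias=-1
  edge (9, 10)→(1, 13): d=(-8,3) right/bottom  bias=-1
  edge (1, 13)→(5, 0): d=(4,-13) top-left  bias=+0
    (2,0)@(5, 1): e=[4,84,4] → #
    (3,0)@(7, 1): e=[-16,78,30] → ·
    (2,1)@(5, 3): e=[12,68,12] → #
    (3,1)@(7, 3): e=[-8,62,38] → ·
    (2,2)@(5, 5): e=[20,52,20] → #
    (3,2)@(7, 5): e=[0,46,46] → ·  [on edge]
    (1,3)@(3, 7): e=[48,42,2] → #
    (3,3)@(7, 7): e=[8,30,54] → #
    (4,3)@(9, 7): e=[-12,24,80] → ·
    (8,3)@(17, 7): e=[-92,0,184] → ·  [on edge]
    (1,4)@(3, 9): e=[56,26,10] → #
    (4,4)@(9, 9): e=[-4,8,88] → ·
    (0,6)@(1, 13): e=[92,0,0] → ·  [on edge]
    (5,7)@(11, 15): e=[0,-46,138] → ·  [on edge]
  covered (11 px):
    · · # · · · · · · · ·
    · · # · · · · · · · ·
    · · # · · · · · · · ·
    · # # # · · · · · · ·
    · # # # · · · · · · ·
    · # # · · · · · · · ·
    · · · · · · · · · · ·
    · · · · · · · · · · ·

Answer: 45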